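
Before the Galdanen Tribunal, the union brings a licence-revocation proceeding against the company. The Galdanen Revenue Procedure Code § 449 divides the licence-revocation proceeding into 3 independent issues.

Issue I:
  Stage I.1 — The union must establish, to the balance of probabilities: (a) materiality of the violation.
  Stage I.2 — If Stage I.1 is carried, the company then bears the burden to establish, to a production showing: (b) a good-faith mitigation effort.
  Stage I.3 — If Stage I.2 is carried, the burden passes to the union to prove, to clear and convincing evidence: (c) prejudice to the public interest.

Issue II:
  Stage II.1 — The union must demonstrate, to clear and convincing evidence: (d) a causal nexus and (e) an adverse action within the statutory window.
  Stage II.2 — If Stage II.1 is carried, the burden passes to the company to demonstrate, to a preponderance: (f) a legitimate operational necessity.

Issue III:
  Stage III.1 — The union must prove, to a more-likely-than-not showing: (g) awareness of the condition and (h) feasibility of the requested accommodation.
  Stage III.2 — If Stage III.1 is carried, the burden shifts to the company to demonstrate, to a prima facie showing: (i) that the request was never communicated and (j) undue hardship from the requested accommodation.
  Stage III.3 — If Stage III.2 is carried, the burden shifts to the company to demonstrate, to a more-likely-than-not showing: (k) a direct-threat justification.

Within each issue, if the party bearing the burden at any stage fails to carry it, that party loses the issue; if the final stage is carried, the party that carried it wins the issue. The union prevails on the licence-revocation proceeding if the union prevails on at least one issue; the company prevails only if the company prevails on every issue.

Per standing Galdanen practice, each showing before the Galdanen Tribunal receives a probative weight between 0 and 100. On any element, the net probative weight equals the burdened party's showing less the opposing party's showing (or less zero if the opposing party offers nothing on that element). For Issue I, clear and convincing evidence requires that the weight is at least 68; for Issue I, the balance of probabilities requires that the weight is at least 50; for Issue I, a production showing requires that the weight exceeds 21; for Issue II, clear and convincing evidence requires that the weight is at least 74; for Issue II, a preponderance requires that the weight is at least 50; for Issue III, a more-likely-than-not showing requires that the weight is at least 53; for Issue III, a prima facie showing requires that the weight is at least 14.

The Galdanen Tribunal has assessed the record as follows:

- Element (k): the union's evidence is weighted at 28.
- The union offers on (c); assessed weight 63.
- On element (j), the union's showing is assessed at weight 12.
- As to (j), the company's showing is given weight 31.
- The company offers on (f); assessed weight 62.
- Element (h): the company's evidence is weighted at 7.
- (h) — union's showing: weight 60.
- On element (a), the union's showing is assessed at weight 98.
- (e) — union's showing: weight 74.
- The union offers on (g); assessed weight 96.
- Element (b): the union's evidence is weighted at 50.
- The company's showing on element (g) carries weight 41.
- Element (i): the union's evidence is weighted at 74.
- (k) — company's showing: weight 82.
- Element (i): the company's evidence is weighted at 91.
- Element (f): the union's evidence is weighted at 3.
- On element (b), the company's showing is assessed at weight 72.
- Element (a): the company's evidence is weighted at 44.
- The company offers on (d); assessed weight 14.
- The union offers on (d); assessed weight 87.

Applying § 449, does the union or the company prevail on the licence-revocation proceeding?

— Issue I —
At Stage I.1 the union must meet the balance of probabilities (weight is at least 50): on (a) the weight is 98 less the opposing 44 gives net 54, which does reach 50, so (a) meets the standard.
  Stage I.1 is satisfied; the onus moves to the company.
At Stage I.2 the company must meet a production showing (weight exceeds 21): on (b) the weight is 72 less the opposing 50 gives net 22, > 21, so (b) meets the standard.
  Stage I.2 is satisfied; the onus moves to the union.
At Stage I.3 the union must meet clear and convincing evidence (weight is at least 68): on (c) the weight is 63, < 68, so (c) does not meet the standard.
  The union does not carry Stage I.3.
The company prevails on this issue.
— Issue II —
Stage II.1 (union, clear and convincing evidence, weight is at least 74): (d) net 87−14=73 < 74 — fails; (e) 74 ≥ 74 — meets.
  Stage II.1 not carried; the union fails its burden.
The company prevails on this issue.
— Issue III —
Stage III.1 (union, a more-likely-than-not showing, weight is at least 53): (g) net 96−41=55 ≥ 53 — meets; (h) net 60−7=53 ≥ 53 — meets.
  The union carries Stage III.1; the company now bears the burden.
Stage III.2 (company, a prima facie showing, weight is at least 14): (i) net 91−74=17 ≥ 14 — meets; (j) net 31−12=19 ≥ 14 — meets.
  All elements met. The company retains the burden for Stage III.3.
Stage III.3 (company, a more-likely-than-not showing, weight is at least 53): (k) net 82−28=54 ≥ 53 — meets.
  All elements met at the final stage.
All stages carried — the company prevails on this issue.
Per-issue: Issue I → company; Issue II → company; Issue III → company. The union must prevail on at least one issue; overall, the company prevails.

company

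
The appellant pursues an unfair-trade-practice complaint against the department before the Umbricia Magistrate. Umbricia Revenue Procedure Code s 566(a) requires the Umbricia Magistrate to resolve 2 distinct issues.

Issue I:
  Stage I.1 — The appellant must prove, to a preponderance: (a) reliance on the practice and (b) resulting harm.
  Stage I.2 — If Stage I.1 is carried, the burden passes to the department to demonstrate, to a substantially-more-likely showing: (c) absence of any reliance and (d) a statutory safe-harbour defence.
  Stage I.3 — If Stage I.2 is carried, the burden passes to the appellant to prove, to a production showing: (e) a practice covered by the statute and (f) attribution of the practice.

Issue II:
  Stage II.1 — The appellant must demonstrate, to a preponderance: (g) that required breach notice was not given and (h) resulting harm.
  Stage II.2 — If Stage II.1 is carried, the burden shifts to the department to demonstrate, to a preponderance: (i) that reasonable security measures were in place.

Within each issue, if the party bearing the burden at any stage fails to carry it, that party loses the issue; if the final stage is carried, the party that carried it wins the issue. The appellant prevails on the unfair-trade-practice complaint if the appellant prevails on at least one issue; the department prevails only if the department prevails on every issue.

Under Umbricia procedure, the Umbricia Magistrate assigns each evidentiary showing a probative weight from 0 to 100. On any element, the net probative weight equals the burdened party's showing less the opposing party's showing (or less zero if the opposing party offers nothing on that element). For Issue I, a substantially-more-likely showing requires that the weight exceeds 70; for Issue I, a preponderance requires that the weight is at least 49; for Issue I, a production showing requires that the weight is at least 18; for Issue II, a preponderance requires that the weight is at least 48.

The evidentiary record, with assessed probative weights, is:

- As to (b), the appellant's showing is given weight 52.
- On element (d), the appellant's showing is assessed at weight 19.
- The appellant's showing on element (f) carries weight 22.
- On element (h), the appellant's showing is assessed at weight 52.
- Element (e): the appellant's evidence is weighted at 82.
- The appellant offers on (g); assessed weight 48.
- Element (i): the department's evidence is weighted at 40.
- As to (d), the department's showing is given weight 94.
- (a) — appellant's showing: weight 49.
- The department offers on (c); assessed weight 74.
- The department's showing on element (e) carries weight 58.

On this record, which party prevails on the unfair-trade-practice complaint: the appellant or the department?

— Issue I —
Stage I.1 (appellant, a preponderance, weight is at least 49): (a) 49 ≥ 49 — meets; (b) 52 ≥ 49 — meets.
  The appellant carries Stage I.1; the department now bears the burden.
Stage I.2 (department, a substantially-more-likely showing, weight exceeds 70): (c) 74 > 70 — meets; (d) net 94−19=75 > 70 — meets.
  The department carries Stage I.2; the appellant now bears the burden.
Stage I.3 (appellant, a production showing, weight is at least 18): (e) net 82−58=24 ≥ 18 — meets; (f) 22 ≥ 18 — meets.
  All elements met at the final stage.
With every stage satisfied, the appellant prevails on this issue.
— Issue II —
Stage II.1 (appellant, a preponderance, weight is at least 48): (g) 48 ≥ 48 — meets; (h) 52 ≥ 48 — meets.
  Stage II.1 is satisfied; the onus moves to the department.
Stage II.2 (department, a preponderance, weight is at least 48): (i) 40 < 48 — fails.
  Not every element is met, so the department fails to carry Stage II.2.
So the appellant prevails on this issue.
Per-issue: Issue I → appellant; Issue II → appellant. The appellant must prevail on at least one issue; overall, the appellant prevails.

appellant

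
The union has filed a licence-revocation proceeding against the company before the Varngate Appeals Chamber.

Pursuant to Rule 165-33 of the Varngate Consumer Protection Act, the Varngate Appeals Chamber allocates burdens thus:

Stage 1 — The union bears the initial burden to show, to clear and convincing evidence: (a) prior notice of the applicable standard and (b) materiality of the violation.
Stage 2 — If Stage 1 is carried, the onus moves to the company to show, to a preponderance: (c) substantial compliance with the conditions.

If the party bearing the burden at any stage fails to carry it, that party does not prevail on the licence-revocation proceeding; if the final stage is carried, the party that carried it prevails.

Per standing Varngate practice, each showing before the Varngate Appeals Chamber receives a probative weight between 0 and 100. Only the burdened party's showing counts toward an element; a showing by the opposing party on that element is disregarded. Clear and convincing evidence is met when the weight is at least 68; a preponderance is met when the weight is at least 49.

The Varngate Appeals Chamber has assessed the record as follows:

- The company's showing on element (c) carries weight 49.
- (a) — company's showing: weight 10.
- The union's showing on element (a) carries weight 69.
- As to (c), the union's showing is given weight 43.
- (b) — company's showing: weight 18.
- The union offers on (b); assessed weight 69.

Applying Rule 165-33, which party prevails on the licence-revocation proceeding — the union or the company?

At Stage 1 the union must meet clear and convincing evidence (weight is at least 68): on (a) the weight is 69 (the company's 10 is given no effect), which does reach 68, so (a) meets the standard; on (b) the weight is 69 (the company's 18 is given no effect), ≥ 68, so (b) meets the standard.
  The union carries Stage 1; the company now bears the burden.
At Stage 2 the company must meet a preponderance (weight is at least 49): on (c) the weight is 49 (the union's 43 is given no effect), which does reach 49, so (c) meets the standard.
  All elements met at the final stage.
Every stage carried; the company prevails.

company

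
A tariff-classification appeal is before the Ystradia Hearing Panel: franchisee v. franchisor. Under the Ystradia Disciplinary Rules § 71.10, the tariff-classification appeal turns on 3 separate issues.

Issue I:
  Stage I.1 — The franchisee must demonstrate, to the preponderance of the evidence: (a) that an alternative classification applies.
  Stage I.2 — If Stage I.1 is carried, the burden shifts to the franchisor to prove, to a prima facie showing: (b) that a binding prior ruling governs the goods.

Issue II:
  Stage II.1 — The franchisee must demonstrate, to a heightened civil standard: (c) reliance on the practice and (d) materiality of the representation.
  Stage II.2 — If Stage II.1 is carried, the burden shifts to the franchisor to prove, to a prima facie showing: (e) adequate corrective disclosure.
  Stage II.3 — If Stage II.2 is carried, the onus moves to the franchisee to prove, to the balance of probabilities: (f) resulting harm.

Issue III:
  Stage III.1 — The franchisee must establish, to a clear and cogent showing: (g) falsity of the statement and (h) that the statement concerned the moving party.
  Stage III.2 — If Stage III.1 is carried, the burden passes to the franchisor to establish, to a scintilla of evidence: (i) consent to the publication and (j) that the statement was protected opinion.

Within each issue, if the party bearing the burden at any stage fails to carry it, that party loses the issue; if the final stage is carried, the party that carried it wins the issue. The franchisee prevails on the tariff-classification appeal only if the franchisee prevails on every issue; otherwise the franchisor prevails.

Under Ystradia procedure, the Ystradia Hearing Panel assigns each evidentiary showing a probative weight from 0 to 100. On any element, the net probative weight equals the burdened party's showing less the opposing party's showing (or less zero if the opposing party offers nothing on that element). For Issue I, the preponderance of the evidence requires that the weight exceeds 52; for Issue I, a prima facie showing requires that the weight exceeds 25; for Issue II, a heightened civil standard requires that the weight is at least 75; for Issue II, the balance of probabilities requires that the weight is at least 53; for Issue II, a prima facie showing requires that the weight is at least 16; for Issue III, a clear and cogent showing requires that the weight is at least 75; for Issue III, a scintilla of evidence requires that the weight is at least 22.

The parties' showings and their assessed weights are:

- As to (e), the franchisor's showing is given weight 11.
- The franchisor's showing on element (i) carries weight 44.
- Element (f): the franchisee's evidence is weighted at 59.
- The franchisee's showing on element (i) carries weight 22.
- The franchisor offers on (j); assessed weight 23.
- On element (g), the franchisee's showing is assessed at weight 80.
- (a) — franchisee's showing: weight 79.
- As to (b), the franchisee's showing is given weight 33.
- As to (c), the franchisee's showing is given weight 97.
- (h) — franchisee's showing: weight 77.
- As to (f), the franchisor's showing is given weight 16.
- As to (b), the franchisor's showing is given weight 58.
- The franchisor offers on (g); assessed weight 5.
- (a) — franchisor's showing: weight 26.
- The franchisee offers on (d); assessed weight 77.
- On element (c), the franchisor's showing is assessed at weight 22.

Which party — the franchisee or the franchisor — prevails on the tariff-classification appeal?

franchisor

— Issue I —
Stage I.1 (franchisee, the preponderance of the evidence, weight exceeds 52): (a) net 79−26=53 > 52 — meets.
  The franchisee carries Stage I.1; the franchisor now bears the burden.
Stage I.2 (franchisor, a prima facie showing, weight exceeds 25): (b) net 58−33=25 ≤ 25 — fails.
  Stage I.2 not carried; the franchisor fails its burden.
The franchisee prevails on this issue.
— Issue II —
At Stage II.1 the franchisee must meet a heightened civil standard (weight is at least 75): on (c) the weight is 97 less the opposing 22 gives net 75, which does reach 75, so (c) meets the standard; on (d) the weight is 77, ≥ 75, so (d) meets the standard.
  Stage II.1 carried; the burden shifts to the franchisor.
At Stage II.2 the franchisor must meet a prima facie showing (weight is at least 16): on (e) the weight is 11, which does not reach 16, so (e) does not meet the standard.
  Stage II.2 not carried; the franchisor fails its burden.
The analysis ends at Stage II.2; the franchisee prevails on this issue.
— Issue III —
Stage III.1 (franchisee, a clear and cogent showing, weight is at least 75): (g) net 80−5=75 ≥ 75 — meets; (h) 77 ≥ 75 — meets.
  Stage III.1 is satisfied; the onus moves to the franchisor.
Stage III.2 (franchisor, a scintilla of evidence, weight is at least 22): (i) net 44−22=22 ≥ 22 — meets; (j) 23 ≥ 22 — meets.
  Stage III.2 carried; the final stage is satisfied.
Every stage carried; the franchisor prevails on this issue.
Per-issue: Issue I → franchisee; Issue II → franchisee; Issue III → franchisor. The franchisee must prevail on every issue; overall, the franchisor prevails.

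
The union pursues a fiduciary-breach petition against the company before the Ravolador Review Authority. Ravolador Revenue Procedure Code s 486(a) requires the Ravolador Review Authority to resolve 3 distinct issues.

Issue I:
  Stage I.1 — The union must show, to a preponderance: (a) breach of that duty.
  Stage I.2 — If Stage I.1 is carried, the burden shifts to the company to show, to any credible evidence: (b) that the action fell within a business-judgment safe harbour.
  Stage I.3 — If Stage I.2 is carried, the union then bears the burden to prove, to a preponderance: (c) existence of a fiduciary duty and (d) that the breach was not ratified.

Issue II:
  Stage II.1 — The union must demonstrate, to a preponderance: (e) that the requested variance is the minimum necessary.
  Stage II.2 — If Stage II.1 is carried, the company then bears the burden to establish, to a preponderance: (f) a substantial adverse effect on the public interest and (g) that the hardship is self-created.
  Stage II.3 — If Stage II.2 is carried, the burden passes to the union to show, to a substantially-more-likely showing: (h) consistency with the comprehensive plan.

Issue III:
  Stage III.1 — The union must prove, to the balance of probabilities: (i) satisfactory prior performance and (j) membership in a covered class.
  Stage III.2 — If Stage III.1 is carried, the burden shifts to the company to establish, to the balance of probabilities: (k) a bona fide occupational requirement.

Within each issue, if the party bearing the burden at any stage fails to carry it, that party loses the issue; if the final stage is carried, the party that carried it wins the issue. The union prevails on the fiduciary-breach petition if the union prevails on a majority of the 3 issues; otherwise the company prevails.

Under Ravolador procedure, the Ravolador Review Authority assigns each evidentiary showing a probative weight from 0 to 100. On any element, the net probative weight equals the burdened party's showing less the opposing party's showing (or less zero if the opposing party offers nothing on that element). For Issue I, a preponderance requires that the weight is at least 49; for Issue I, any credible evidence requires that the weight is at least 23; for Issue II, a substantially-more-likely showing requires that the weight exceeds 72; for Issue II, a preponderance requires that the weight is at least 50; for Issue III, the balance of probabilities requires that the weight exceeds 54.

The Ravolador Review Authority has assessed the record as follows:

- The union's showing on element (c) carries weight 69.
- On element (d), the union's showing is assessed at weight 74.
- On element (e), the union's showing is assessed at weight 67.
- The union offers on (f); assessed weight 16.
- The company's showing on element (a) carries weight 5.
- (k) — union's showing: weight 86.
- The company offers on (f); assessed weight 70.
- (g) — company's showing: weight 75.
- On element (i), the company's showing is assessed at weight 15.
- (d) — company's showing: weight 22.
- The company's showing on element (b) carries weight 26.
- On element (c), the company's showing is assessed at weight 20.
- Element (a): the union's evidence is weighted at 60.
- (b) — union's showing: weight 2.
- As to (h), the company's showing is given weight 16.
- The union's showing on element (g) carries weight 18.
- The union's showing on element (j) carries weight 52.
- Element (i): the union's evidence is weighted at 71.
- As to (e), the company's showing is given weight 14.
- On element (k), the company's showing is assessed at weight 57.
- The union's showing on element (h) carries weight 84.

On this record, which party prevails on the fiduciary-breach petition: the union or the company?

company

— Issue I —
At Stage I.1 the union must meet a preponderance (weight is at least 49): on (a) the weight is 60 less the opposing 5 gives net 55, which does reach 49, so (a) meets the standard.
  All elements met. The burden passes to the company.
At Stage I.2 the company must meet any credible evidence (weight is at least 23): on (b) the weight is 26 less the opposing 2 gives net 24, ≥ 23, so (b) meets the standard.
  Stage I.2 carried; the burden shifts to the union.
At Stage I.3 the union must meet a preponderance (weight is at least 49): on (c) the weight is 69 less the opposing 20 gives net 49, ≥ 49, so (c) meets the standard; on (d) the weight is 74 less the opposing 22 gives net 52, ≥ 49, so (d) meets the standard.
  The union carries the last stage.
Every stage carried; the union prevails on this issue.
— Issue II —
At Stage II.1 the union must meet a preponderance (weight is at least 50): on (e) the weight is 67 less the opposing 14 gives net 53, ≥ 50, so (e) meets the standard.
  All elements met. The burden passes to the company.
At Stage II.2 the company must meet a preponderance (weight is at least 50): on (f) the weight is 70 less the opposing 16 gives net 54, which does reach 50, so (f) meets the standard; on (g) the weight is 75 less the opposing 18 gives net 57, ≥ 50, so (g) meets the standard.
  All elements met. The burden passes to the union.
At Stage II.3 the union must meet a substantially-more-likely showing (weight exceeds 72): on (h) the weight is 84 less the opposing 16 gives net 68, ≤ 72, so (h) does not meet the standard.
  Stage II.3 not carried; the union fails its burden.
The analysis ends at Stage II.3; the company prevails on this issue.
— Issue III —
Stage III.1 — burden on union; standard: the balance of probabilities (weight exceeds 54).
    (i): 71 − 15 = 56 > 54 [met]
    (j): 52 ≤ 54 [not met]
  Not every element is met, so the union fails to carry Stage III.1.
So the company prevails on this issue.
Per-issue: Issue I → union; Issue II → company; Issue III → company. The union must prevail on a majority of issues; overall, the company prevails.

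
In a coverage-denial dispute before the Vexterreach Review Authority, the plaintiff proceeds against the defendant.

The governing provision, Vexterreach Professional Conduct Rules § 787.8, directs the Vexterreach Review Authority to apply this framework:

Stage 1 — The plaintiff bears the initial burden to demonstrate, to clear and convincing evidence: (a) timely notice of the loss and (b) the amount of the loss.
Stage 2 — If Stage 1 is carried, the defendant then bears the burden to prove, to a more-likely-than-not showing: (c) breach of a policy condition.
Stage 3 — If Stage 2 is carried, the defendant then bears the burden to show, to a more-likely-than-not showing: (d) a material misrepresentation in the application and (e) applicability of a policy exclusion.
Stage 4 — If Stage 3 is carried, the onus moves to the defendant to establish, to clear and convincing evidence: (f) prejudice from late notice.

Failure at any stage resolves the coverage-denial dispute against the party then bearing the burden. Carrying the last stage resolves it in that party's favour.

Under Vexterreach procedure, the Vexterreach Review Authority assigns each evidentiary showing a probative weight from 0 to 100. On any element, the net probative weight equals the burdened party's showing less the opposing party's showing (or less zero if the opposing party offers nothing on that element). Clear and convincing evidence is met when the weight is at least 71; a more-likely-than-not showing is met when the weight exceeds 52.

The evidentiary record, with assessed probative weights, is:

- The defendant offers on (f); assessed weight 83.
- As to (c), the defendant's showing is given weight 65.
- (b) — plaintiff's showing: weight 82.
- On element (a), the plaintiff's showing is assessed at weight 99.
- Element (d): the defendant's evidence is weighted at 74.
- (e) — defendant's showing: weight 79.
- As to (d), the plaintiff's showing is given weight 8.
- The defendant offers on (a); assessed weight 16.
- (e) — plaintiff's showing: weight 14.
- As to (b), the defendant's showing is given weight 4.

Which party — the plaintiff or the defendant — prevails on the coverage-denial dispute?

At Stage 1 the plaintiff must meet clear and convincing evidence (weight is at least 71): on (a) the weight is 99 less the opposing 16 gives net 83, ≥ 71, so (a) meets the standard; on (b) the weight is 82 less the opposing 4 gives net 78, which does reach 71, so (b) meets the standard.
  Stage 1 is satisfied; the onus moves to the defendant.
At Stage 2 the defendant must meet a more-likely-than-not showing (weight exceeds 52): on (c) the weight is 65, > 52, so (c) meets the standard.
  All elements met. The defendant retains the burden for Stage 3.
At Stage 3 the defendant must meet a more-likely-than-not showing (weight exceeds 52): on (d) the weight is 74 less the opposing 8 gives net 66, which does exceed 52, so (d) meets the standard; on (e) the weight is 79 less the opposing 14 gives net 65, > 52, so (e) meets the standard.
  All elements met. The defendant retains the burden for Stage 4.
At Stage 4 the defendant must meet clear and convincing evidence (weight is at least 71): on (f) the weight is 83, ≥ 71, so (f) meets the standard.
  The defendant carries the last stage.
All stages carried — the defendant prevails.

defendant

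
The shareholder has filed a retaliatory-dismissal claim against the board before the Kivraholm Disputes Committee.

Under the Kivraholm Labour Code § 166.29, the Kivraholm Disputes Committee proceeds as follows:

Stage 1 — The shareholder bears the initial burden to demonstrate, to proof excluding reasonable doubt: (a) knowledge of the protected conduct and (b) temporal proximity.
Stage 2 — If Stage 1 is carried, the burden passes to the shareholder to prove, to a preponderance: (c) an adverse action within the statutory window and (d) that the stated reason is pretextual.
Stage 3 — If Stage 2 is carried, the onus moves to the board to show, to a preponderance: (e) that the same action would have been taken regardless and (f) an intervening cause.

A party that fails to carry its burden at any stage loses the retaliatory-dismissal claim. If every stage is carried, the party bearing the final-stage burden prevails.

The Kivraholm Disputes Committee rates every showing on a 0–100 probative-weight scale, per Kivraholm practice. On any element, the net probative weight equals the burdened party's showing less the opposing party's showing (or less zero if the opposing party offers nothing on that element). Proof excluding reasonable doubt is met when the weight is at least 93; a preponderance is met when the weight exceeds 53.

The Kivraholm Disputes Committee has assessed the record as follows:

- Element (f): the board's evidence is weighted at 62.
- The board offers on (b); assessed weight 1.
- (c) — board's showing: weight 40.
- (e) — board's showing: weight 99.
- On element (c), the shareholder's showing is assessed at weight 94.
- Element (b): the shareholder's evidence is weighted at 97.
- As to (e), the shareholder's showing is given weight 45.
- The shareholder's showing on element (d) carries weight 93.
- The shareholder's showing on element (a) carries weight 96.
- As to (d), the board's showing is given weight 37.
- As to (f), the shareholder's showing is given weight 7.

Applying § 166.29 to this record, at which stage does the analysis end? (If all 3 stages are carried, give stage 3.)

Stage 1 (shareholder, proof excluding reasonable doubt, weight is at least 93): (a) 96 ≥ 93 — meets; (b) net 97−1=96 ≥ 93 — meets.
  All elements met. The shareholder retains the burden for Stage 2.
Stage 2 (shareholder, a preponderance, weight exceeds 53): (c) net 94−40=54 > 53 — meets; (d) net 93−37=56 > 53 — meets.
  All elements met. The burden passes to the board.
Stage 3 (board, a preponderance, weight exceeds 53): (e) net 99−45=54 > 53 — meets; (f) net 62−7=55 > 53 — meets.
  All elements met at the final stage.
With every stage satisfied, the board prevails.

stage 3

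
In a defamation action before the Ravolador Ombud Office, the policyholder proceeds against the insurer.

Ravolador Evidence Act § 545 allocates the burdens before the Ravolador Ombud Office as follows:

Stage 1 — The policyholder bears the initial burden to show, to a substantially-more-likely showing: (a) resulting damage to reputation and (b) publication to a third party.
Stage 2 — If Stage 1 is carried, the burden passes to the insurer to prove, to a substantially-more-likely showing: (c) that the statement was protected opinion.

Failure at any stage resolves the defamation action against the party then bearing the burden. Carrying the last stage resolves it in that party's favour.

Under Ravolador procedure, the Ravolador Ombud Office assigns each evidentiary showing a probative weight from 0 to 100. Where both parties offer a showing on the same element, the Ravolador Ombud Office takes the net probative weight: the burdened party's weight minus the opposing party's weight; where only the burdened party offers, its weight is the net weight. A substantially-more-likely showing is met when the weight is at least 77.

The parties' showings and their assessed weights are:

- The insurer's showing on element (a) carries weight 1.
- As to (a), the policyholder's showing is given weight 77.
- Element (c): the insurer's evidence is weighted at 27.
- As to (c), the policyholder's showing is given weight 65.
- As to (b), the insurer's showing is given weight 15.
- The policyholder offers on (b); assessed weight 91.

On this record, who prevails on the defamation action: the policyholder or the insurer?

Stage 1 — burden on policyholder; standard: a substantially-more-likely showing (weight is at least 77).
    (a): 77 − 1 = 76 < 77 [not met]
    (b): 91 − 15 = 76 < 77 [not met]
  Stage 1 not carried; the policyholder fails its burden.
The insurer prevails.

insurer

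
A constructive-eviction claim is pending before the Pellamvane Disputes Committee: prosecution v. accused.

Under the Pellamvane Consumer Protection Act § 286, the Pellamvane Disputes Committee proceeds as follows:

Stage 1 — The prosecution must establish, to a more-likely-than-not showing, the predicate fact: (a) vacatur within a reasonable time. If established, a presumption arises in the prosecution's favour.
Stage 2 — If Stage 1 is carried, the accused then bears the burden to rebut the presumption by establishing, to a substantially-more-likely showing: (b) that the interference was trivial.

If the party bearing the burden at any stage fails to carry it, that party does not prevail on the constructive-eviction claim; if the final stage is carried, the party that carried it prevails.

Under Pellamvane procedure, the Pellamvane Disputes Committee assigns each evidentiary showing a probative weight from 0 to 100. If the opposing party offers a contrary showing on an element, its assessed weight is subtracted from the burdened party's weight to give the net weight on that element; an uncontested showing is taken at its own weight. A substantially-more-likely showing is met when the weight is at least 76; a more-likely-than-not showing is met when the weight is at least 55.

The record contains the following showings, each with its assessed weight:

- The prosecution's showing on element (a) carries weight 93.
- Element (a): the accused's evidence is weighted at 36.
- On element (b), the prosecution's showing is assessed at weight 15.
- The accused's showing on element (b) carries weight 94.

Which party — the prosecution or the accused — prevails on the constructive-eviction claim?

Stage 1 — burden on prosecution; standard: a more-likely-than-not showing (weight is at least 55).
    (a): 93 − 36 = 57 ≥ 55 [met]
  Stage 1 carried; the burden shifts to the accused.
Stage 2 — burden on accused; standard: a substantially-more-likely showing (weight is at least 76).
    (b): 94 − 15 = 79 ≥ 76 [met]
  Stage 2 carried; the final stage is satisfied.
With every stage satisfied, the accused prevails.

accused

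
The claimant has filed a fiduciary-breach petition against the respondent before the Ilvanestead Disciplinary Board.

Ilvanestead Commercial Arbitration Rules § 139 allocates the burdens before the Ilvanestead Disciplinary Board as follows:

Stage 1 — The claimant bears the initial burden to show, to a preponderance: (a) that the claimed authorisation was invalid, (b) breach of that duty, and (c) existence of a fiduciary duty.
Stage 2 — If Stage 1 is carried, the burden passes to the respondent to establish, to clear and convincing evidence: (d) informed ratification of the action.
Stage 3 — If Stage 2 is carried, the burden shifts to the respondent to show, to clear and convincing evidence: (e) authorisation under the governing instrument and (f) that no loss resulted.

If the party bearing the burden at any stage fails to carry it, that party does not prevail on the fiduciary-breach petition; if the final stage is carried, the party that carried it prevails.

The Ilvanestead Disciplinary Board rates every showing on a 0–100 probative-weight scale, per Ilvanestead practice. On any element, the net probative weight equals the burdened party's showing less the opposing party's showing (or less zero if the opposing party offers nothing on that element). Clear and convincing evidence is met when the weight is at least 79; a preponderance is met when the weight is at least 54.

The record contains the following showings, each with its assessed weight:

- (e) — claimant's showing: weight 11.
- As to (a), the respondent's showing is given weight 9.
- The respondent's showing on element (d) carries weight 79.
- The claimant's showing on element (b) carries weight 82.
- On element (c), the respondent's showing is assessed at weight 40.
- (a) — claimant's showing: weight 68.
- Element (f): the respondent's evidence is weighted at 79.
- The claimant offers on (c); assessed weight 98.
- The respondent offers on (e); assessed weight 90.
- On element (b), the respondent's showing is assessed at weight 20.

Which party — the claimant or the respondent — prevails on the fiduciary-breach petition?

Stage 1 — burden on claimant; standard: a preponderance (weight is at least 54).
    (a): 68 − 9 = 59 ≥ 54 [met]
    (b): 82 − 20 = 62 ≥ 54 [met]
    (c): 98 − 40 = 58 ≥ 54 [met]
  The claimant carries Stage 1; the respondent now bears the burden.
Stage 2 — burden on respondent; standard: clear and convincing evidence (weight is at least 79).
    (d): 79 ≥ 79 [met]
  Stage 2 is satisfied; the respondent continues to bear the burden.
Stage 3 — burden on respondent; standard: clear and convincing evidence (weight is at least 79).
    (e): 90 − 11 = 79 ≥ 79 [met]
    (f): 79 ≥ 79 [met]
  All elements met at the final stage.
Every stage carried; the respondent prevails.

respondent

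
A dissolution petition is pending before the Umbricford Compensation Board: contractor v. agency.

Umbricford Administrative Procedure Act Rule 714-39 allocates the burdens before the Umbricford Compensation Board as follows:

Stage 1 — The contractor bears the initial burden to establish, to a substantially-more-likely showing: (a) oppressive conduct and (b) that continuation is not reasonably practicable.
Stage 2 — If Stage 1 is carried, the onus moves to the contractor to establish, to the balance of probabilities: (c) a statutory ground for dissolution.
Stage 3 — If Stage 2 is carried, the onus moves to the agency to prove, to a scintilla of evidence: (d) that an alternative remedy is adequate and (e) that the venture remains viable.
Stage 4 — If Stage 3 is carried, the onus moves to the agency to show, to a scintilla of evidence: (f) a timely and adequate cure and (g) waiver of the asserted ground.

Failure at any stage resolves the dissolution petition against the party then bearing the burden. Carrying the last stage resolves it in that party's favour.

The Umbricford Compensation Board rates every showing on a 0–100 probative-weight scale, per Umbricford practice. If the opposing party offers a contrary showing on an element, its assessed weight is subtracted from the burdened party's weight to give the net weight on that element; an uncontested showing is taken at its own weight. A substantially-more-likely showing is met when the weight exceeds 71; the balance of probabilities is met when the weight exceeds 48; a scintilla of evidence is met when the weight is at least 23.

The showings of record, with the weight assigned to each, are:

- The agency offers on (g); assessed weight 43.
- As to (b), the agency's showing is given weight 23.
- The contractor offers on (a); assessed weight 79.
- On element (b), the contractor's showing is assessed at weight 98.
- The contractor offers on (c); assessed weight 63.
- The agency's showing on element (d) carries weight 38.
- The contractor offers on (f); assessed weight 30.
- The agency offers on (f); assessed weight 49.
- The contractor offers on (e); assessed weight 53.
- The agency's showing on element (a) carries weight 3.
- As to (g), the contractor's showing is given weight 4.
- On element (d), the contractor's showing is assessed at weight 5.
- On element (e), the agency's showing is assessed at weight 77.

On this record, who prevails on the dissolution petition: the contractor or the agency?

Stage 1 (contractor, a substantially-more-likely showing, weight exceeds 71): (a) net 79−3=76 > 71 — meets; (b) net 98−23=75 > 71 — meets.
  Stage 1 is satisfied; the contractor continues to bear the burden.
Stage 2 (contractor, the balance of probabilities, weight exceeds 48): (c) 63 > 48 — meets.
  Stage 2 carried; the burden shifts to the agency.
Stage 3 (agency, a scintilla of evidence, weight is at least 23): (d) net 38−5=33 ≥ 23 — meets; (e) net 77−53=24 ≥ 23 — meets.
  Stage 3 carried; the burden remains with the agency.
Stage 4 (agency, a scintilla of evidence, weight is at least 23): (f) net 49−30=19 < 23 — fails; (g) net 43−4=39 ≥ 23 — meets.
  The agency does not carry Stage 4.
So the contractor prevails.

contractor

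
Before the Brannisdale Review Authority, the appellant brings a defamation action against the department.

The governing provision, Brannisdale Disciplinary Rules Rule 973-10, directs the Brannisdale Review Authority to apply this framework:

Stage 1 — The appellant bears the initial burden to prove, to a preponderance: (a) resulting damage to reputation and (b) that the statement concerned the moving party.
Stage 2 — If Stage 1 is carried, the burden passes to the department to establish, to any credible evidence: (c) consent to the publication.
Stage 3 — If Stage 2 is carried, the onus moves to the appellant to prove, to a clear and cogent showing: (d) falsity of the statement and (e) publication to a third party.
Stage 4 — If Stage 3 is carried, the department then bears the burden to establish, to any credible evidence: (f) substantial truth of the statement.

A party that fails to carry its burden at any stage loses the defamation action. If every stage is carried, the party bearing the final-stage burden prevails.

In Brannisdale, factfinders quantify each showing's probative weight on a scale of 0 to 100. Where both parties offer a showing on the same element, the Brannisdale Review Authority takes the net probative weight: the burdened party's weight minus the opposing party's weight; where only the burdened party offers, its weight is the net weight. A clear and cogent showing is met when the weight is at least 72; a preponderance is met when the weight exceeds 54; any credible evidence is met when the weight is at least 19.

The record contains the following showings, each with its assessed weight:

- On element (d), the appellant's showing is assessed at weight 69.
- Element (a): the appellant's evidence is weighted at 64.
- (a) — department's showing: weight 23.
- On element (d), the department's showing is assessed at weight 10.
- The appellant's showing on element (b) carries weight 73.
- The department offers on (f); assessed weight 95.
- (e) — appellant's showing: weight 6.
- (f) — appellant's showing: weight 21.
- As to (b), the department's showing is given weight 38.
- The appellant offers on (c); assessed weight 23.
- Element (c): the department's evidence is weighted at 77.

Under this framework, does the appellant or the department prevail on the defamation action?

department

Stage 1 — burden on appellant; standard: a preponderance (weight exceeds 54).
    (a): 64 − 23 = 41 ≤ 54 [not met]
    (b): 73 − 38 = 35 ≤ 54 [not met]
  The appellant does not carry Stage 1.
So the department prevails.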